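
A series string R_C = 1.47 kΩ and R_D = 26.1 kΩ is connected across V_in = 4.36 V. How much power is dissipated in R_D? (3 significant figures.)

Series current I = V_in/ΣR = 4.36/27.57 = 0.1581 mA.
P(R_D) = I²·R_D = (0.1581)² × 26.1 = 0.6527 mW.

P ≈ 0.653 mW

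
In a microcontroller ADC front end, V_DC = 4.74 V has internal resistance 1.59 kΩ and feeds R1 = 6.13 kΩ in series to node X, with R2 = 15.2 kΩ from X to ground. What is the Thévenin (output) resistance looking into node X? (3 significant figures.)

R_th ≈ 5.12 kΩ

R1' = 1.59 + 6.13 = 7.720 kΩ (source resistance + R1).
Looking into X with the source shorted: R_th = R1'·R2/(R1'+R2) = 7.720 × 15.2/22.92 = 5.120 kΩ.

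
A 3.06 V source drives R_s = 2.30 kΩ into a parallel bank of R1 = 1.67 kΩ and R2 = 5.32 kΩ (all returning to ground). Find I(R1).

Equivalent of the parallel group: R_p = 1.271 kΩ.
Node voltage V_A = V_DC · R_p/(R_s + R_p) = 3.06 × 0.3559 = 1.089 V.
Branch current I = V_A/R1 = 1.089/1.67 = 0.6522 mA.
(Equivalently: I_total = 0.8569 mA, then current-divider fraction G_k/ΣG = 0.7611.)

I ≈ 0.652 mA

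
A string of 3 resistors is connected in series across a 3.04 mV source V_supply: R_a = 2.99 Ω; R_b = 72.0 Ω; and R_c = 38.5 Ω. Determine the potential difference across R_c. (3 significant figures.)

Total series resistance ΣR = 2.99 + 72.0 + 38.5 = 113.5 Ω.
Voltage divider: V = V_supply · (38.50 / 113.5) = 3.04 × 0.3392 = 1.031 mV.

V ≈ 1.03 mV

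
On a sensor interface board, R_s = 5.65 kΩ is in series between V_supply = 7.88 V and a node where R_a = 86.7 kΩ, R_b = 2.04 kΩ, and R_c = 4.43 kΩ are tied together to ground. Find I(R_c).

Parallel bank: R_p = 1/(1/86.7 + 1/2.04 + 1/4.43) = 1.375 kΩ.
Node voltage V_A = V_supply · R_p/(R_s + R_p) = 7.88 × 0.1957 = 1.542 V.
Branch current I = V_A/R_c = 1.542/4.43 = 0.3481 mA.
(Check via current divider: I_total = 1.122 mA; share G_k/ΣG = 0.3103 → same result.)

I ≈ 0.348 mA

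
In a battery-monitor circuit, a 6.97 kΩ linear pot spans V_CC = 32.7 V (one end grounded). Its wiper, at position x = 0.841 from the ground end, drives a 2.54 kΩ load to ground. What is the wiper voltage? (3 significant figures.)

V_out ≈ 20.1 V

Split the track: R_lower = x·R_p = 5.862 kΩ, R_upper = (1−x)·R_p = 1.108 kΩ.
R_L loads the lower segment: effective lower R = 1.772 kΩ.
Loaded-divider output: V_out = 32.7 × 0.6152 = 20.12 V.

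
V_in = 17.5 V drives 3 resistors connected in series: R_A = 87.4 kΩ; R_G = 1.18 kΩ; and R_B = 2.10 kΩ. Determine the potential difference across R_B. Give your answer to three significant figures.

ΣR = 87.4 + 1.18 + 2.10 = 90.68 kΩ.
V = V_in · R/ΣR = 17.5 × 0.02316 = 0.4053 V.

V ≈ 0.405 V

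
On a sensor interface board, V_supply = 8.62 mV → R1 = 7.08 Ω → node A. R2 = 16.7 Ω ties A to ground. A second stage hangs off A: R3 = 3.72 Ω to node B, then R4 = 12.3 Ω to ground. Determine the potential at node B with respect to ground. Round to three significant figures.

Looking into the second stage from A: R3 + R4 = 16.02 Ω appears in parallel with R2.
Effective lower resistance at A: R2 ‖ 16.02 = 8.176 Ω.
So V_A = 8.62 × 0.5359 = 4.620 mV.
V_B = V_A × 0.7678 = 3.547 mV.

V_B ≈ 3.55 mV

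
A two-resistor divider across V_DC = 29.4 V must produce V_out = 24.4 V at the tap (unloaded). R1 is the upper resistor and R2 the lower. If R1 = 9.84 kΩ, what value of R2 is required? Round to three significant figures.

Required fraction k = V_out/V_DC = 0.8299.
So R2 = R1 · V_out/(V_DC − V_out) = 9.84 × 24.4/(29.4 − 24.4) = 9.84 × 4.880 = 48.02 kΩ.

R2 ≈ 48.0 kΩ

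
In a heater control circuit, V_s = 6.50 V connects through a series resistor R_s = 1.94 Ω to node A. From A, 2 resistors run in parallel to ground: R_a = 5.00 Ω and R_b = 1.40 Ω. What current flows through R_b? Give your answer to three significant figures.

I ≈ 1.67 A

Equivalent of the parallel group: R_p = 1.094 Ω.
V_A by voltage divider: V_A = 6.50 × 1.094/(1.94 + 1.094) = 2.343 V.
Branch current I = V_A/R_b = 2.343/1.40 = 1.674 A.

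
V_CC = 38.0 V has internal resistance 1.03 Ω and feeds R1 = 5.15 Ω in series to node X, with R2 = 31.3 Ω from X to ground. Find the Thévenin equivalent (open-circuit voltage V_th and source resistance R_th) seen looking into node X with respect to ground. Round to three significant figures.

V_th ≈ 31.7 V, R_th ≈ 5.16 Ω

R1' = 1.03 + 5.15 = 6.180 Ω (source resistance + R1).
With X open, the divider is unloaded: V_th = 38.0 × 31.3/37.48 = 31.73 V.
With V_CC suppressed (replaced by a short), R_th = R1' ‖ R2 = (6.180 × 31.3)/(6.180 + 31.3) = 5.161 Ω.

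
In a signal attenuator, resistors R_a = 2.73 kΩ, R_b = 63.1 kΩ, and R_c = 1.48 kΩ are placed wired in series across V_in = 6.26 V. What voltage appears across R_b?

ΣR = 2.73 + 63.1 + 1.48 = 67.31 kΩ.
V = V_in · R/ΣR = 6.26 × 0.9375 = 5.868 V.

V ≈ 5.87 V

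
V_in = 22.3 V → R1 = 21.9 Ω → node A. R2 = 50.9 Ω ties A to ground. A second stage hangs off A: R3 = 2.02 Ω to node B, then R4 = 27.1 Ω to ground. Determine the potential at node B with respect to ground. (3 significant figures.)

Looking into the second stage from A: R3 + R4 = 29.12 Ω appears in parallel with R2.
R2 ‖ (R3+R4) = 18.52 Ω.
V_A = 22.3 × 18.52/(21.9 + 18.52) = 10.22 V.
Stage 2 is unloaded, so V_B = V_A · R4/(R3+R4) = 10.22 × 27.1/29.12 = 9.510 V.

V_B ≈ 9.51 V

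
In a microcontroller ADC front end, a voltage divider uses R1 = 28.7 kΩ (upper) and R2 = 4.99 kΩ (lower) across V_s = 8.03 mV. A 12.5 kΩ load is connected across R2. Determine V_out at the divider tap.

V_out ≈ 0.888 mV

R2 ‖ R_L = (4.99 × 12.5)/(4.99 + 12.5) = 3.566 kΩ.
Voltage divider with the loaded lower leg: V_out = 8.03 × 3.566/(28.7 + 3.566) = 8.03 × 0.1105 = 0.8875 mV.
(Unloaded it would be 1.19 mV; the load pulls it down.)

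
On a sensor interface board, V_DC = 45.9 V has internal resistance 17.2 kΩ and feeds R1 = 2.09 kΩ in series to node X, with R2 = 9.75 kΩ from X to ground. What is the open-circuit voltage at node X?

V_th ≈ 15.4 V

R1' = 17.2 + 2.09 = 19.29 kΩ (source resistance + R1).
V_th is the unloaded tap voltage: V_DC · R2/(R1'+R2) = 45.9 × 0.3357 = 15.41 V.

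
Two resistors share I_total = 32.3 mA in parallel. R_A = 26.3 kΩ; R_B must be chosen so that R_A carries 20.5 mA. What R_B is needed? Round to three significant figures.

R_B ≈ 45.7 kΩ

In a two-way split, I_A/I_total = R_B/(R_A + R_B).
With f = 0.6347, R_B = R_A · f/(1−f) = 26.3 × 1.737 = 45.69 kΩ.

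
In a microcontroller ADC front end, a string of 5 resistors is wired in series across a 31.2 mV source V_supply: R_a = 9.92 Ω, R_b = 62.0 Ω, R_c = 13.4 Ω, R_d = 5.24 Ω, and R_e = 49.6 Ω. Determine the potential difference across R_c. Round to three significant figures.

Total series resistance ΣR = 9.92 + 62.0 + 13.4 + 5.24 + 49.6 = 140.2 Ω.
V = V_supply · R/ΣR = 31.2 × 0.09561 = 2.983 mV.

V ≈ 2.98 mV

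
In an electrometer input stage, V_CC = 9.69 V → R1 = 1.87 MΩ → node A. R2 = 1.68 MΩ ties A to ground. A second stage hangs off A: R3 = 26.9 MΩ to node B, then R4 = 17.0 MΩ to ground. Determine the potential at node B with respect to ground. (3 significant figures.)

V_B ≈ 1.74 V

Looking into the second stage from A: R3 + R4 = 43.90 MΩ appears in parallel with R2.
R2 ‖ (R3+R4) = 1.618 MΩ.
So V_A = 9.69 × 0.4639 = 4.495 V.
Stage 2 is unloaded, so V_B = V_A · R4/(R3+R4) = 4.495 × 17.0/43.90 = 1.741 V.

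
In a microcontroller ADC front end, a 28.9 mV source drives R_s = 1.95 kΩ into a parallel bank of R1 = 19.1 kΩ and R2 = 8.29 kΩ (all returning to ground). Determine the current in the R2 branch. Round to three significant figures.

I ≈ 2.61 µA

Parallel bank: R_p = 1/(1/19.1 + 1/8.29) = 5.781 kΩ.
Node voltage V_A = V_CC · R_p/(R_s + R_p) = 28.9 × 0.7478 = 21.61 mV.
Branch current I = V_A/R2 = 21.61/8.29 = 2.607 µA.
(Equivalently: I_total = 3.738 µA, then current-divider fraction G_k/ΣG = 0.6973.)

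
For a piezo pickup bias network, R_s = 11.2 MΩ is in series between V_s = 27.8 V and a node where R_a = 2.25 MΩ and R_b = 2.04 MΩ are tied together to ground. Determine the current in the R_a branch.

I ≈ 1.08 µA

Combine the parallel branches: R_p = (1/2.25 + 1/2.04)⁻¹ = 1.070 MΩ.
V_A = 27.8 × 1.070/12.27 = 2.424 V.
I(R_a) = V_A / R_a = 2.424/2.25 = 1.077 µA.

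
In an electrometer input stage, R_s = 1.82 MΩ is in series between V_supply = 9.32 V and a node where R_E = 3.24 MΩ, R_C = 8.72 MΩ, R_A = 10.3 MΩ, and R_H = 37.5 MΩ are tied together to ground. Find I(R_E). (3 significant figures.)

I ≈ 1.44 µA

Parallel bank: R_p = 1/(1/3.24 + 1/8.72 + 1/10.3 + 1/37.5) = 1.828 MΩ.
Node voltage V_A = V_supply · R_p/(R_s + R_p) = 9.32 × 0.5011 = 4.670 V.
I(R_E) = V_A / R_E = 4.670/3.24 = 1.441 µA.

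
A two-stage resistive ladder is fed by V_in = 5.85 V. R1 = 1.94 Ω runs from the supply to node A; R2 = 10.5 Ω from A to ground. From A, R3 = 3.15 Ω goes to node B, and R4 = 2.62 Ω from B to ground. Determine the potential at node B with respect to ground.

V_B ≈ 1.75 V

Node A sees R2 in parallel with the series input of stage 2, R3 + R4 = 5.770 Ω.
R2 ‖ (R3+R4) = 3.724 Ω.
First divider: V_A = V_in · 3.724/(1.94 + 3.724) = 3.846 V.
Stage 2 is unloaded, so V_B = V_A · R4/(R3+R4) = 3.846 × 2.62/5.770 = 1.746 V.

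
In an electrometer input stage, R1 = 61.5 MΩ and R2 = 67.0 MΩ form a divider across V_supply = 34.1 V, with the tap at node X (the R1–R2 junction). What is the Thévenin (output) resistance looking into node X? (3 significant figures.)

With V_supply suppressed (replaced by a short), R_th = R1 ‖ R2 = (61.50 × 67.0)/(61.50 + 67.0) = 32.07 MΩ.

R_th ≈ 32.1 MΩ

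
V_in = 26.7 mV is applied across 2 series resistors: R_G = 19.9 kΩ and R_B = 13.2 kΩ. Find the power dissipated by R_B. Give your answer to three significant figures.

The common current is I = 26.7/33.10 = 0.8066 µA.
P = I²R = 0.6507 × 13.2 = 8.589 nW.

P ≈ 8.59 nW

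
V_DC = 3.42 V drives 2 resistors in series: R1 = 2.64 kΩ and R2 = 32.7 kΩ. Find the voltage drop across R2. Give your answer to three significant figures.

V ≈ 3.16 V

Series total: ΣR = 2.64 + 32.7 = 35.34 kΩ.
V = V_DC · R/ΣR = 3.42 × 0.9253 = 3.165 V.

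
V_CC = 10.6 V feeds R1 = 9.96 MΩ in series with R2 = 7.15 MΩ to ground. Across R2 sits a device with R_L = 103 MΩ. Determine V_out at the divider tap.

First combine the lower leg with the load: R2 ‖ R_L = 6.686 MΩ.
Voltage divider with the loaded lower leg: V_out = 10.6 × 6.686/(9.96 + 6.686) = 10.6 × 0.4017 = 4.258 V.

V_out ≈ 4.26 V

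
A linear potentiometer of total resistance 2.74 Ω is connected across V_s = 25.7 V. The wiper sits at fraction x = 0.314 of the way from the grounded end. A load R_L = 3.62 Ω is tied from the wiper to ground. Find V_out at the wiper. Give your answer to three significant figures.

V_out ≈ 6.94 V

Split the track: R_lower = x·R_p = 0.8604 Ω, R_upper = (1−x)·R_p = 1.880 Ω.
Lower segment in parallel with the load: 0.8604 ‖ 3.62 = 0.6951 Ω.
Then V_out = V_s · 0.6951/(1.880 + 0.6951) = 6.939 V.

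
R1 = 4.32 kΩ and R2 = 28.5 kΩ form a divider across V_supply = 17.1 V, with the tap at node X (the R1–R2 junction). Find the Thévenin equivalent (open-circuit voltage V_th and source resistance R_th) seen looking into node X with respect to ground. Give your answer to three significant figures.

V_th ≈ 14.8 V, R_th ≈ 3.75 kΩ

V_th is the unloaded tap voltage: V_supply · R2/(R1+R2) = 17.1 × 0.8684 = 14.85 V.
Zeroing V_supply shorts the top of R1 to ground, so R_th = R1 ‖ R2 = 3.751 kΩ.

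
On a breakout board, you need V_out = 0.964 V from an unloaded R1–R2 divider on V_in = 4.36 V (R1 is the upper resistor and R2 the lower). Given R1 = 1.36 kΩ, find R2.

R2 ≈ 0.386 kΩ

V_out/V_in = R2/(R1+R2) = 0.2211.
R2 = R1 · 0.2211/(1 − 0.2211) = 0.3861 kΩ.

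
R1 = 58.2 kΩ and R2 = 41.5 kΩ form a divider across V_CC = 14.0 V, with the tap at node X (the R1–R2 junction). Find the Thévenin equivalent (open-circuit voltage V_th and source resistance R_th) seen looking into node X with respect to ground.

V_th is the unloaded tap voltage: V_CC · R2/(R1+R2) = 14.0 × 0.4162 = 5.827 V.
With V_CC suppressed (replaced by a short), R_th = R1 ‖ R2 = (58.20 × 41.5)/(58.20 + 41.5) = 24.23 kΩ.

V_th ≈ 5.83 V, R_th ≈ 24.2 kΩ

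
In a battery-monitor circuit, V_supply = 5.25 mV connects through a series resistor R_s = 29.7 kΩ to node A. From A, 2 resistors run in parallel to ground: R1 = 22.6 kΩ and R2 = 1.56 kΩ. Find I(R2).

I ≈ 0.158 µA

Parallel bank: R_p = 1/(1/22.6 + 1/1.56) = 1.459 kΩ.
V_A = 5.25 × 1.459/31.16 = 0.2459 mV.
Branch current I = V_A/R2 = 0.2459/1.56 = 0.1576 µA.
(Equivalently: I_total = 0.1685 µA, then current-divider fraction G_k/ΣG = 0.9354.)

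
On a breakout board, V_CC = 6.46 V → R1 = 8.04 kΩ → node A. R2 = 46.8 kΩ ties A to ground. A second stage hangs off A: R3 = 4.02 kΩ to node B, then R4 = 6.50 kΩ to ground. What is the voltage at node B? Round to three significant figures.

V_B ≈ 2.06 V

Node A sees R2 in parallel with the series input of stage 2, R3 + R4 = 10.52 kΩ.
R2 ‖ (R3+R4) = 8.589 kΩ.
V_A = 6.46 × 8.589/(8.04 + 8.589) = 3.337 V.
Then the unloaded second divider: V_B = V_A × R4/(R3+R4) = 3.337 × 0.6179 = 2.062 V.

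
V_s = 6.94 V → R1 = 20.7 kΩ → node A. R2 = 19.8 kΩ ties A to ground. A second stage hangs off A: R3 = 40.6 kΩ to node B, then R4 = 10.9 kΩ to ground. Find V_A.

V_A ≈ 2.84 V

The second stage (R3 + R4 = 51.50 kΩ) loads node A in parallel with R2.
Effective lower resistance at A: R2 ‖ 51.50 = 14.30 kΩ.
So V_A = 6.94 × 0.4086 = 2.836 V.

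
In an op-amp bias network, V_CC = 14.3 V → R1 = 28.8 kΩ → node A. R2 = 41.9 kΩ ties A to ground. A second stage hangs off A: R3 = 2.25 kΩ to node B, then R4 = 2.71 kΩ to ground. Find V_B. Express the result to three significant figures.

Looking into the second stage from A: R3 + R4 = 4.960 kΩ appears in parallel with R2.
R2 ‖ (R3+R4) = 4.435 kΩ.
V_A = 14.3 × 4.435/(28.8 + 4.435) = 1.908 V.
V_B = V_A × 0.5464 = 1.043 V.

V_B ≈ 1.04 V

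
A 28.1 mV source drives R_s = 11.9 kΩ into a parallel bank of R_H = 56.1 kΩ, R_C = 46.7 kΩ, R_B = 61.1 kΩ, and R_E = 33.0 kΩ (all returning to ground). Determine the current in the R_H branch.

I ≈ 0.248 µA

Combine the parallel branches: R_p = (1/56.1 + 1/46.7 + 1/61.1 + 1/33.0)⁻¹ = 11.64 kΩ.
Node voltage V_A = V_supply · R_p/(R_s + R_p) = 28.1 × 0.4945 = 13.90 mV.
Branch current I = V_A/R_H = 13.90/56.1 = 0.2477 µA.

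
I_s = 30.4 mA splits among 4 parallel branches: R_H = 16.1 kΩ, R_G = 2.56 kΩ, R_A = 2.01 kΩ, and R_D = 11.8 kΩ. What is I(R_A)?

I ≈ 14.6 mA

Conductances: ΣG = 1/16.1 + 1/2.56 + 1/2.01 + 1/11.8 = 1.035 (1/kΩ).
R_A takes the fraction G_k/ΣG = 0.4975/1.035 = 0.4807, so I = 30.4 × 0.4807 = 14.61 mA.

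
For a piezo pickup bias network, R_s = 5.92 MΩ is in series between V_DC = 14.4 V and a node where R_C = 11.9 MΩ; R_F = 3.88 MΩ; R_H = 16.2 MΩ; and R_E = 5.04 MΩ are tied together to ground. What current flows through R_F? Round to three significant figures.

Equivalent of the parallel group: R_p = 1.661 MΩ.
V_A = 14.4 × 1.661/7.581 = 3.156 V.
Branch current I = V_A/R_F = 3.156/3.88 = 0.8133 µA.
(Equivalently: I_total = 1.899 µA, then current-divider fraction G_k/ΣG = 0.4282.)

I ≈ 0.813 µA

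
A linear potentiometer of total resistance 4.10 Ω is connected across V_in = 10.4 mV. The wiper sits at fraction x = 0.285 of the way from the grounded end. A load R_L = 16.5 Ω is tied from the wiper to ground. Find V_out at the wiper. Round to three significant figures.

The pot divides into 2.932 Ω above the wiper and 1.168 Ω below.
Lower segment in parallel with the load: 1.168 ‖ 16.5 = 1.091 Ω.
V_out = 10.4 × 1.091/(2.932 + 1.091) = 2.821 mV.
(Unloaded: V_out = x·V_in = 2.96 mV.)

V_out ≈ 2.82 mV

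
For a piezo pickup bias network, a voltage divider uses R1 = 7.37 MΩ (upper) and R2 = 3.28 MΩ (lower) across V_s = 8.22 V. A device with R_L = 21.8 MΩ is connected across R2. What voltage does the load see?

V_out ≈ 2.29 V

The load sits in parallel with R2, giving an effective lower resistance R2' = R2·R_L/(R2+R_L) = 2.851 MΩ.
Then V_out = V_s · R2'/(R1 + R2') = 8.22 × 2.851/10.22 = 2.293 V.
(Unloaded it would be 2.53 V; the load pulls it down.)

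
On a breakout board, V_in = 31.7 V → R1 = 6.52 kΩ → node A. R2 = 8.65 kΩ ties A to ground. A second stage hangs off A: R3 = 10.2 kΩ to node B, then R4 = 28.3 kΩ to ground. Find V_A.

V_A ≈ 16.5 V

The second stage (R3 + R4 = 38.50 kΩ) loads node A in parallel with R2.
Effective lower resistance at A: R2 ‖ 38.50 = 7.063 kΩ.
So V_A = 31.7 × 0.5200 = 16.48 V.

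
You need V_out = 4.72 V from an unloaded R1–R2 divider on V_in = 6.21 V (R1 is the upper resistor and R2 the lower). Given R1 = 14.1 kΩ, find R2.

Required fraction k = V_out/V_in = 0.7601.
So R2 = R1 · V_out/(V_in − V_out) = 14.1 × 4.72/(6.21 − 4.72) = 14.1 × 3.168 = 44.67 kΩ.

R2 ≈ 44.7 kΩ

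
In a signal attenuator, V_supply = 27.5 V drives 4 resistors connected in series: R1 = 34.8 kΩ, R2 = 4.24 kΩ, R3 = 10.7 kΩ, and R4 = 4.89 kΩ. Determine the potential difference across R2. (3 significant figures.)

V ≈ 2.13 V

Total series resistance ΣR = 34.8 + 4.24 + 10.7 + 4.89 = 54.63 kΩ.
Voltage divider: V = V_supply · (4.240 / 54.63) = 27.5 × 0.07761 = 2.134 V.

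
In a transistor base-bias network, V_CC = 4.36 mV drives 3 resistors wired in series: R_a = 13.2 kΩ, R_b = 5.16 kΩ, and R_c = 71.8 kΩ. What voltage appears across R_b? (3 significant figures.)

ΣR = 13.2 + 5.16 + 71.8 = 90.16 kΩ.
Voltage divider: V = V_CC · (5.160 / 90.16) = 4.36 × 0.05723 = 0.2495 mV.

V ≈ 0.250 mV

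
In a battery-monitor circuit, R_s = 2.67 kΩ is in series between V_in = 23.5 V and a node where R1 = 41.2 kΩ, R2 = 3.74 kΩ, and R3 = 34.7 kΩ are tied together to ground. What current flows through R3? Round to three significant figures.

Equivalent of the parallel group: R_p = 3.120 kΩ.
V_A = 23.5 × 3.120/5.790 = 12.66 V.
I(R3) = V_A / R3 = 12.66/34.7 = 0.3650 mA.
(Equivalently: I_total = 4.058 mA, then current-divider fraction G_k/ΣG = 0.08993.)

I ≈ 0.365 mA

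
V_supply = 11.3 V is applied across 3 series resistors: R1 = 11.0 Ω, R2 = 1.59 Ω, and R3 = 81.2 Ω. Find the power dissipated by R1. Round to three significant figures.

ΣR = 93.79 Ω → I = 11.3/93.79 = 0.1205 A.
P = I²R = 0.01452 × 11.0 = 0.1597 W.

P ≈ 0.160 W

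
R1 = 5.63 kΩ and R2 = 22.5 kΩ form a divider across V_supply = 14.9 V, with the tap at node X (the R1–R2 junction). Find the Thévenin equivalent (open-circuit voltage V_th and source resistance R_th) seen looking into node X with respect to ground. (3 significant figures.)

Open-circuit (no load on X): V_th = V_supply · R2/(R1 + R2) = 14.9 × 22.5/(5.630 + 22.5) = 11.92 V.
Zeroing V_supply shorts the top of R1 to ground, so R_th = R1 ‖ R2 = 4.503 kΩ.

V_th ≈ 11.9 V, R_th ≈ 4.50 kΩ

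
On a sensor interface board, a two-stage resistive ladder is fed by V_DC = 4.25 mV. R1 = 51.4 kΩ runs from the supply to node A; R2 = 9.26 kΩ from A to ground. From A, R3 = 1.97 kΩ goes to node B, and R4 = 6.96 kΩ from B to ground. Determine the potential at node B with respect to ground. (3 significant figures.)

Node A sees R2 in parallel with the series input of stage 2, R3 + R4 = 8.930 kΩ.
Effective lower resistance at A: R2 ‖ 8.930 = 4.546 kΩ.
V_A = 4.25 × 4.546/(51.4 + 4.546) = 0.3453 mV.
Stage 2 is unloaded, so V_B = V_A · R4/(R3+R4) = 0.3453 × 6.96/8.930 = 0.2692 mV.

V_B ≈ 0.269 mV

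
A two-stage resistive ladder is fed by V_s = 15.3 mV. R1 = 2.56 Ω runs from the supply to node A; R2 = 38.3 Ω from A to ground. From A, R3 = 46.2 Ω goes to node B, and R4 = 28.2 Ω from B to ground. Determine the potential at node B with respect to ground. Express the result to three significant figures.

Looking into the second stage from A: R3 + R4 = 74.40 Ω appears in parallel with R2.
Effective lower resistance at A: R2 ‖ 74.40 = 25.28 Ω.
So V_A = 15.3 × 0.9081 = 13.89 mV.
Then the unloaded second divider: V_B = V_A × R4/(R3+R4) = 13.89 × 0.3790 = 5.266 mV.

V_B ≈ 5.27 mV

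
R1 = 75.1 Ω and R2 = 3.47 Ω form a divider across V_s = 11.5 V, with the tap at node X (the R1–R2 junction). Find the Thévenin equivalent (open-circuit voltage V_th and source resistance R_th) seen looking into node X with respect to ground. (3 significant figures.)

V_th ≈ 0.508 V, R_th ≈ 3.32 Ω

V_th is the unloaded tap voltage: V_s · R2/(R1+R2) = 11.5 × 0.04416 = 0.5079 V.
Looking into X with the source shorted: R_th = R1·R2/(R1+R2) = 75.10 × 3.47/78.57 = 3.317 Ω.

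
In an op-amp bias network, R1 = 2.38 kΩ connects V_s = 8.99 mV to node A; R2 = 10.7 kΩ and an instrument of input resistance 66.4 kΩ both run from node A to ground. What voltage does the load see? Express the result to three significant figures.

First combine the lower leg with the load: R2 ‖ R_L = 9.215 kΩ.
Then V_out = V_s · R2'/(R1 + R2') = 8.99 × 9.215/11.60 = 7.145 mV.

V_out ≈ 7.14 mV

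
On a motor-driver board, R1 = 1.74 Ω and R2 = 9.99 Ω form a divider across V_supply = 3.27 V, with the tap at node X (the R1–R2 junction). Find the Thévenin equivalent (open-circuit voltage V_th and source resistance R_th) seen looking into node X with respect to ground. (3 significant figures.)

V_th ≈ 2.78 V, R_th ≈ 1.48 Ω

Open-circuit (no load on X): V_th = V_supply · R2/(R1 + R2) = 3.27 × 9.99/(1.740 + 9.99) = 2.785 V.
Looking into X with the source shorted: R_th = R1·R2/(R1+R2) = 1.740 × 9.99/11.73 = 1.482 Ω.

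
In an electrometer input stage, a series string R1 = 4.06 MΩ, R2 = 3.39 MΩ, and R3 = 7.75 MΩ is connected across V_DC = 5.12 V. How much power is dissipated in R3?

P ≈ 0.879 µW

Series current I = V_DC/ΣR = 5.12/15.20 = 0.3368 µA.
P(R3) = I²·R3 = (0.3368)² × 7.75 = 0.8793 µW.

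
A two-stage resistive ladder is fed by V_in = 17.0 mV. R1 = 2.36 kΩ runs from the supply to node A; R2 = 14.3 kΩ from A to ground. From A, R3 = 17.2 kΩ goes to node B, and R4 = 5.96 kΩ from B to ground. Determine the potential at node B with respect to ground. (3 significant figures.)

V_B ≈ 3.45 mV

Looking into the second stage from A: R3 + R4 = 23.16 kΩ appears in parallel with R2.
Effective lower resistance at A: R2 ‖ 23.16 = 8.841 kΩ.
So V_A = 17.0 × 0.7893 = 13.42 mV.
V_B = V_A × 0.2573 = 3.453 mV.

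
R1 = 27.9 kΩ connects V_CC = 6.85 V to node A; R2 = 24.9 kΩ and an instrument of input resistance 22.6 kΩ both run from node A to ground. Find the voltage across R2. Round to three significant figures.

R2 ‖ R_L = (24.9 × 22.6)/(24.9 + 22.6) = 11.85 kΩ.
Now apply the divider: V_out = 6.85 × 0.2981 = 2.042 V.

V_out ≈ 2.04 V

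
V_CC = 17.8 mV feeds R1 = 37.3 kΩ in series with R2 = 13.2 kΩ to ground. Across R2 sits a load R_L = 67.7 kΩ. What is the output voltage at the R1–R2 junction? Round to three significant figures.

The load sits in parallel with R2, giving an effective lower resistance R2' = R2·R_L/(R2+R_L) = 11.05 kΩ.
Now apply the divider: V_out = 17.8 × 0.2285 = 4.067 mV.

V_out ≈ 4.07 mV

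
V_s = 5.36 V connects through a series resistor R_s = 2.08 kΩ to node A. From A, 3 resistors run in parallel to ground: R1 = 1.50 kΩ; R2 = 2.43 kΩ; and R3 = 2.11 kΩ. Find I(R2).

Combine the parallel branches: R_p = (1/1.50 + 1/2.43 + 1/2.11)⁻¹ = 0.6443 kΩ.
V_A by voltage divider: V_A = 5.36 × 0.6443/(2.08 + 0.6443) = 1.268 V.
Branch current I = V_A/R2 = 1.268/2.43 = 0.5217 mA.

I ≈ 0.522 mA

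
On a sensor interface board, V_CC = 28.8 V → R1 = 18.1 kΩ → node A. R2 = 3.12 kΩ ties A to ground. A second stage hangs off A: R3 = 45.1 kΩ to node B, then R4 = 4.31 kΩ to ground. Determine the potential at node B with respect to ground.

The second stage (R3 + R4 = 49.41 kΩ) loads node A in parallel with R2.
R2 ‖ (R3+R4) = 2.935 kΩ.
V_A = 28.8 × 2.935/(18.1 + 2.935) = 4.018 V.
Stage 2 is unloaded, so V_B = V_A · R4/(R3+R4) = 4.018 × 4.31/49.41 = 0.3505 V.

V_B ≈ 0.350 V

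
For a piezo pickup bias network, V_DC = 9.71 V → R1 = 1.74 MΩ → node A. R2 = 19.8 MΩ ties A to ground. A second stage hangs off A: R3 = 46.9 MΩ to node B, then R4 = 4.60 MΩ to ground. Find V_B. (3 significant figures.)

The second stage (R3 + R4 = 51.50 MΩ) loads node A in parallel with R2.
R2 ‖ (R3+R4) = 14.30 MΩ.
So V_A = 9.71 × 0.8915 = 8.657 V.
Stage 2 is unloaded, so V_B = V_A · R4/(R3+R4) = 8.657 × 4.60/51.50 = 0.7732 V.

V_B ≈ 0.773 V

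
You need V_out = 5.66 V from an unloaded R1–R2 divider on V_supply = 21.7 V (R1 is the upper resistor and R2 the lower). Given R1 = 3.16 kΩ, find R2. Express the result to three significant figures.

R2 ≈ 1.12 kΩ

Required fraction k = V_out/V_supply = 0.2608.
R2 = R1 · 0.2608/(1 − 0.2608) = 1.115 kΩ.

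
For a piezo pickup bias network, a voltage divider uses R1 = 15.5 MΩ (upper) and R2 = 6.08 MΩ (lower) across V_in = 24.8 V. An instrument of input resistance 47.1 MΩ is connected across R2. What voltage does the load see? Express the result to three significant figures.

The load sits in parallel with R2, giving an effective lower resistance R2' = R2·R_L/(R2+R_L) = 5.385 MΩ.
Then V_out = V_in · R2'/(R1 + R2') = 24.8 × 5.385/20.88 = 6.394 V.

V_out ≈ 6.39 V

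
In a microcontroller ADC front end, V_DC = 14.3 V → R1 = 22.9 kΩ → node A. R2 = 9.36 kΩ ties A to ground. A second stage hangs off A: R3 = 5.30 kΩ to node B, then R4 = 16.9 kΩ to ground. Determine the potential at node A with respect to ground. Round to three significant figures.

V_A ≈ 3.19 V

Looking into the second stage from A: R3 + R4 = 22.20 kΩ appears in parallel with R2.
R2 ‖ (R3+R4) = 6.584 kΩ.
So V_A = 14.3 × 0.2233 = 3.193 V.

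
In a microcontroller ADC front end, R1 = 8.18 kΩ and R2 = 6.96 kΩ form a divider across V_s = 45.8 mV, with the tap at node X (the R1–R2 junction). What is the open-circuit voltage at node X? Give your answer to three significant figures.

V_th ≈ 21.1 mV

V_th is the unloaded tap voltage: V_s · R2/(R1+R2) = 45.8 × 0.4597 = 21.05 mV.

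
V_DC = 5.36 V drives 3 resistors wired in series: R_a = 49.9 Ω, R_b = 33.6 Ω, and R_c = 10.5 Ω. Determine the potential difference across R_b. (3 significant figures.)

Series total: ΣR = 49.9 + 33.6 + 10.5 = 94.00 Ω.
V = V_DC · R/ΣR = 5.36 × 0.3574 = 1.916 V.

V ≈ 1.92 V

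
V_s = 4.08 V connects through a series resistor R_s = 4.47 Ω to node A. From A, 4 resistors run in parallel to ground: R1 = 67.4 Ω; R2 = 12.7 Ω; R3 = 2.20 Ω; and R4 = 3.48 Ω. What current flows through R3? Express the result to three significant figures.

Parallel bank: R_p = 1/(1/67.4 + 1/12.7 + 1/2.20 + 1/3.48) = 1.197 Ω.
Node voltage V_A = V_s · R_p/(R_s + R_p) = 4.08 × 0.2112 = 0.8617 V.
I(R3) = V_A / R3 = 0.8617/2.20 = 0.3917 A.

I ≈ 0.392 A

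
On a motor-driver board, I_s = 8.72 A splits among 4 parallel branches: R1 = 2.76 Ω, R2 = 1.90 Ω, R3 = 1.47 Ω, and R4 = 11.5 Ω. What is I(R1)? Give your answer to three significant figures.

I ≈ 1.91 A

ΣG = 1/2.76 + 1/1.90 + 1/1.47 + 1/11.5 = 1.656.
R1 takes the fraction G_k/ΣG = 0.3623/1.656 = 0.2188, so I = 8.72 × 0.2188 = 1.908 A.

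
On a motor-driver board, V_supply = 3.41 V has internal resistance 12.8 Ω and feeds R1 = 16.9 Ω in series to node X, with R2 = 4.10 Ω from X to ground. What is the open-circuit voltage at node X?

V_th ≈ 0.414 V

R1' = 12.8 + 16.9 = 29.70 Ω (source resistance + R1).
V_th is the unloaded tap voltage: V_supply · R2/(R1'+R2) = 3.41 × 0.1213 = 0.4136 V.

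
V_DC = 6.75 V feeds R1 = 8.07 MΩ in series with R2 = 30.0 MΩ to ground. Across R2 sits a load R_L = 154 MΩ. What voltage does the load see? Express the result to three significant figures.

V_out ≈ 5.11 V

First combine the lower leg with the load: R2 ‖ R_L = 25.11 MΩ.
Voltage divider with the loaded lower leg: V_out = 6.75 × 25.11/(8.07 + 25.11) = 6.75 × 0.7568 = 5.108 V.
(Unloaded it would be 5.32 V; the load pulls it down.)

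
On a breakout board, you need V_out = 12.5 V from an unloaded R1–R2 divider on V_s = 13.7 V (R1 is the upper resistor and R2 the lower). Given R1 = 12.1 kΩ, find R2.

Required fraction k = V_out/V_s = 0.9124.
Rearranging, R2 = R1·k/(1−k) = 12.1 × 10.42 = 126.0 kΩ.

R2 ≈ 126 kΩ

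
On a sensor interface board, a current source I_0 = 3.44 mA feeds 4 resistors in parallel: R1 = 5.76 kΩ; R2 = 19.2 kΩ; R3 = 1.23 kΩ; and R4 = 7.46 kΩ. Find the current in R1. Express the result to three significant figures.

I ≈ 0.509 mA

Conductances: ΣG = 1/5.76 + 1/19.2 + 1/1.23 + 1/7.46 = 1.173 (1/kΩ).
Current divider: I(R1) = I_0 · G_k/ΣG = 3.44 × (0.1736/1.173) = 3.44 × 0.1480 = 0.5092 mA.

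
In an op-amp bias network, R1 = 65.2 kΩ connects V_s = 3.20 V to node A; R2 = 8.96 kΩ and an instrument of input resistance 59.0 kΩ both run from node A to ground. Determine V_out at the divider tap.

V_out ≈ 0.341 V

First combine the lower leg with the load: R2 ‖ R_L = 7.779 kΩ.
Then V_out = V_s · R2'/(R1 + R2') = 3.20 × 7.779/72.98 = 0.3411 V.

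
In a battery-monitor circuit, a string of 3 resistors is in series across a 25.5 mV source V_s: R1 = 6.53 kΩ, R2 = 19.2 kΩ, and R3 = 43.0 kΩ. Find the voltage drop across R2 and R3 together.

Series total: ΣR = 6.53 + 19.2 + 43.0 = 68.73 kΩ.
R_{R2..R3} = 19.2 + 43.0 = 62.20 kΩ.
V = V_s · R/ΣR = 25.5 × 0.9050 = 23.08 mV.

V ≈ 23.1 mV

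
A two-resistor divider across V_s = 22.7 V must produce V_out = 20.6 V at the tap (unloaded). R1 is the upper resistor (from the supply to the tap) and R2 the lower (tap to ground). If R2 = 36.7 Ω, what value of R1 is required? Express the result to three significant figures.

R1 ≈ 3.74 Ω

V_out/V_s = R2/(R1+R2) = 0.9075.
Rearranging, R1 = R2·(1−k)/k = 36.7 × 0.1019 = 3.741 Ω.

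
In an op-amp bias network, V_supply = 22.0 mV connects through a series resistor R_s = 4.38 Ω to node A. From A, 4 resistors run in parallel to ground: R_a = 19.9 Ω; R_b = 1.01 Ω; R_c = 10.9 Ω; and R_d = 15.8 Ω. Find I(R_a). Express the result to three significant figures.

Combine the parallel branches: R_p = (1/19.9 + 1/1.01 + 1/10.9 + 1/15.8)⁻¹ = 0.8366 Ω.
V_A by voltage divider: V_A = 22.0 × 0.8366/(4.38 + 0.8366) = 3.528 mV.
I(R_a) = V_A / R_a = 3.528/19.9 = 0.1773 mA.
(Check via current divider: I_total = 4.217 mA; share G_k/ΣG = 0.04204 → same result.)

I ≈ 0.177 mA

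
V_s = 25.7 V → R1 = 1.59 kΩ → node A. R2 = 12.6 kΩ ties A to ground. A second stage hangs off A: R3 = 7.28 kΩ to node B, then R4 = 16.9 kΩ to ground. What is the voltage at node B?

V_B ≈ 15.1 V

The second stage (R3 + R4 = 24.18 kΩ) loads node A in parallel with R2.
Effective lower resistance at A: R2 ‖ 24.18 = 8.284 kΩ.
First divider: V_A = V_s · 8.284/(1.59 + 8.284) = 21.56 V.
Stage 2 is unloaded, so V_B = V_A · R4/(R3+R4) = 21.56 × 16.9/24.18 = 15.07 V.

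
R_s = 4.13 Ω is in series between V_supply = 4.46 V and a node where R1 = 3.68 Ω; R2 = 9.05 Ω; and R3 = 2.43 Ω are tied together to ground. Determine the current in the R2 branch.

I ≈ 0.115 A

Parallel bank: R_p = 1/(1/3.68 + 1/9.05 + 1/2.43) = 1.260 Ω.
V_A by voltage divider: V_A = 4.46 × 1.260/(4.13 + 1.260) = 1.042 V.
I(R2) = V_A / R2 = 1.042/9.05 = 0.1152 A.
(Check via current divider: I_total = 0.8275 A; share G_k/ΣG = 0.1392 → same result.)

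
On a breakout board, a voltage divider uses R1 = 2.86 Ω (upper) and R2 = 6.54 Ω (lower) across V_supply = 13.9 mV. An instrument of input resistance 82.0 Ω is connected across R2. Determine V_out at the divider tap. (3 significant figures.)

First combine the lower leg with the load: R2 ‖ R_L = 6.057 Ω.
Voltage divider with the loaded lower leg: V_out = 13.9 × 6.057/(2.86 + 6.057) = 13.9 × 0.6793 = 9.442 mV.
(Unloaded it would be 9.67 mV; the load pulls it down.)

V_out ≈ 9.44 mV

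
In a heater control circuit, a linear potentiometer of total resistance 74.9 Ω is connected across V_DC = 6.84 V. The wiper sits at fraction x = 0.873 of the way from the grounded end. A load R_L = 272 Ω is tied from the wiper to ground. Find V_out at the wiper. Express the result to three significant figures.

The pot divides into 9.512 Ω above the wiper and 65.39 Ω below.
R_L loads the lower segment: effective lower R = 52.72 Ω.
Loaded-divider output: V_out = 6.84 × 0.8471 = 5.794 V.

V_out ≈ 5.79 V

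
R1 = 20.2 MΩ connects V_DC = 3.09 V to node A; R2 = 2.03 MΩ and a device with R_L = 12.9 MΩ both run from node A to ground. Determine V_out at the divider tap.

R2 ‖ R_L = (2.03 × 12.9)/(2.03 + 12.9) = 1.754 MΩ.
Now apply the divider: V_out = 3.09 × 0.07989 = 0.2469 V.
(Unloaded it would be 0.282 V; the load pulls it down.)

V_out ≈ 0.247 V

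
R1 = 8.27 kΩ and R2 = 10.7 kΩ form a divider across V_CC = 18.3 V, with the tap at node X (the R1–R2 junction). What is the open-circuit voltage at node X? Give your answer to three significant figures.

Open-circuit (no load on X): V_th = V_CC · R2/(R1 + R2) = 18.3 × 10.7/(8.270 + 10.7) = 10.32 V.

V_th ≈ 10.3 V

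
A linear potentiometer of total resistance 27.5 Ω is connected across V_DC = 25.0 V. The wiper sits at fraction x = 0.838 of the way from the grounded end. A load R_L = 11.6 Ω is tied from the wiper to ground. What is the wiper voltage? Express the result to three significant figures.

Lower segment x·R_p = 23.04 Ω; upper segment (1−x)·R_p = 4.455 Ω.
Lower segment in parallel with the load: 23.04 ‖ 11.6 = 7.716 Ω.
Then V_out = V_DC · 7.716/(4.455 + 7.716) = 15.85 V.
(Unloaded: V_out = x·V_DC = 20.9 V.)

V_out ≈ 15.8 V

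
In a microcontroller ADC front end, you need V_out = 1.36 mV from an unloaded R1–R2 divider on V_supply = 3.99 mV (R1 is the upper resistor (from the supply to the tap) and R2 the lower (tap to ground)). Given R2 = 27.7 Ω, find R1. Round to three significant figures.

R1 ≈ 53.6 Ω

Required fraction k = V_out/V_supply = 0.3409.
R1 = R2·(1/k − 1) = 27.7 × 1.934 = 53.57 Ω.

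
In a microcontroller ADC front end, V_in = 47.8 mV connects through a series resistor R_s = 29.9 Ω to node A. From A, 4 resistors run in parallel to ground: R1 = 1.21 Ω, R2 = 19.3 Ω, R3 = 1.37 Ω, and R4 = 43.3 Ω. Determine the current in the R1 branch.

I ≈ 0.794 mA

Combine the parallel branches: R_p = (1/1.21 + 1/19.3 + 1/1.37 + 1/43.3)⁻¹ = 0.6130 Ω.
Node voltage V_A = V_in · R_p/(R_s + R_p) = 47.8 × 0.02009 = 0.9603 mV.
Branch current I = V_A/R1 = 0.9603/1.21 = 0.7936 mA.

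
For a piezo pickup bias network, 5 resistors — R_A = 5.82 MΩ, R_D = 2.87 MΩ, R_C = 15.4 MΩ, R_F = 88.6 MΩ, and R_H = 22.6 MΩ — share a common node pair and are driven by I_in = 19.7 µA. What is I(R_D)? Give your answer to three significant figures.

I ≈ 10.7 µA

ΣG = 1/5.82 + 1/2.87 + 1/15.4 + 1/88.6 + 1/22.6 = 0.6407.
Current divider: I(R_D) = I_in · G_k/ΣG = 19.7 × (0.3484/0.6407) = 19.7 × 0.5438 = 10.71 µA.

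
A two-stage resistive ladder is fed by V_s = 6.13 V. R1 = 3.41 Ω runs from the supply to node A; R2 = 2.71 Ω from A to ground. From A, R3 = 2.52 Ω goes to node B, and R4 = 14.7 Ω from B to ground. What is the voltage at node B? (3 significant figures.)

V_B ≈ 2.13 V

Node A sees R2 in parallel with the series input of stage 2, R3 + R4 = 17.22 Ω.
Effective lower resistance at A: R2 ‖ 17.22 = 2.342 Ω.
So V_A = 6.13 × 0.4071 = 2.496 V.
Then the unloaded second divider: V_B = V_A × R4/(R3+R4) = 2.496 × 0.8537 = 2.130 V.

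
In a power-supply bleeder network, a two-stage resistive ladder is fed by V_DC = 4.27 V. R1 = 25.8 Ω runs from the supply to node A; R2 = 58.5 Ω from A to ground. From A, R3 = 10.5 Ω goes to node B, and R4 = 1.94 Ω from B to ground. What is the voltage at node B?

V_B ≈ 0.189 V

Looking into the second stage from A: R3 + R4 = 12.44 Ω appears in parallel with R2.
Effective lower resistance at A: R2 ‖ 12.44 = 10.26 Ω.
First divider: V_A = V_DC · 10.26/(25.8 + 10.26) = 1.215 V.
Stage 2 is unloaded, so V_B = V_A · R4/(R3+R4) = 1.215 × 1.94/12.44 = 0.1894 V.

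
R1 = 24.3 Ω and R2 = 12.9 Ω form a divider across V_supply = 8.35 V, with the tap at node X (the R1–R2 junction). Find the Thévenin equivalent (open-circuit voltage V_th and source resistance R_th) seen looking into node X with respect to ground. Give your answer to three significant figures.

V_th is the unloaded tap voltage: V_supply · R2/(R1+R2) = 8.35 × 0.3468 = 2.896 V.
Zeroing V_supply shorts the top of R1 to ground, so R_th = R1 ‖ R2 = 8.427 Ω.

V_th ≈ 2.90 V, R_th ≈ 8.43 Ω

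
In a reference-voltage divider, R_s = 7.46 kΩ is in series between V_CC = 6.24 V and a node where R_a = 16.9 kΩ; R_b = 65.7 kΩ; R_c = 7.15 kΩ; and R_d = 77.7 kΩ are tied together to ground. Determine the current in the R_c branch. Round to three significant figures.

Combine the parallel branches: R_p = (1/16.9 + 1/65.7 + 1/7.15 + 1/77.7)⁻¹ = 4.403 kΩ.
V_A = 6.24 × 4.403/11.86 = 2.316 V.
I(R_c) = V_A / R_c = 2.316/7.15 = 0.3239 mA.

I ≈ 0.324 mA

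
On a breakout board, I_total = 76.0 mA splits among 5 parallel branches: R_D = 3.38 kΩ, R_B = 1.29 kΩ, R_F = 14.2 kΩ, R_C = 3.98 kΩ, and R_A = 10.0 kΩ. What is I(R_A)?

ΣG = 1/3.38 + 1/1.29 + 1/14.2 + 1/3.98 + 1/10.0 = 1.493.
Current divider: I(R_A) = I_total · G_k/ΣG = 76.0 × (0.1000/1.493) = 76.0 × 0.06699 = 5.091 mA.

I ≈ 5.09 mA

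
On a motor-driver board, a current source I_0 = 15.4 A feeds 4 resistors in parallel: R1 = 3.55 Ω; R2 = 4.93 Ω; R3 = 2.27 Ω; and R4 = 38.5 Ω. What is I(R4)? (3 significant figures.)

I ≈ 0.421 A

Conductances: ΣG = 1/3.55 + 1/4.93 + 1/2.27 + 1/38.5 = 0.9510 (1/Ω).
Current divider: I(R4) = I_0 · G_k/ΣG = 15.4 × (0.02597/0.9510) = 15.4 × 0.02731 = 0.4206 A.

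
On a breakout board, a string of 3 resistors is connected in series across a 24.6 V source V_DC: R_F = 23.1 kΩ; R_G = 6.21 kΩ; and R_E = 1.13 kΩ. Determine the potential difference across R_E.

Total series resistance ΣR = 23.1 + 6.21 + 1.13 = 30.44 kΩ.
V = V_DC · R/ΣR = 24.6 × 0.03712 = 0.9132 V.

V ≈ 0.913 V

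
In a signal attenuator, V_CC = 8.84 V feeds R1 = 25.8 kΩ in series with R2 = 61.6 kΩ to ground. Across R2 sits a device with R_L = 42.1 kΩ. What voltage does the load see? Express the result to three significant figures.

The load sits in parallel with R2, giving an effective lower resistance R2' = R2·R_L/(R2+R_L) = 25.01 kΩ.
Then V_out = V_CC · R2'/(R1 + R2') = 8.84 × 25.01/50.81 = 4.351 V.

V_out ≈ 4.35 V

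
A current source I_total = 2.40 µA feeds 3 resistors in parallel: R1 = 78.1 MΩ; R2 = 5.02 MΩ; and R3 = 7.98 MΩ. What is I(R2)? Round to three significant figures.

I ≈ 1.42 µA

ΣG = 1/78.1 + 1/5.02 + 1/7.98 = 0.3373.
R2 takes the fraction G_k/ΣG = 0.1992/0.3373 = 0.5905, so I = 2.40 × 0.5905 = 1.417 µA.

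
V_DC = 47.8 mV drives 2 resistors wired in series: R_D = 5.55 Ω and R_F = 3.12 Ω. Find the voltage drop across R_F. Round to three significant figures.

V ≈ 17.2 mV

Total series resistance ΣR = 5.55 + 3.12 = 8.670 Ω.
By the voltage-divider rule, V = 47.8 × 3.120/8.670 = 17.20 mV.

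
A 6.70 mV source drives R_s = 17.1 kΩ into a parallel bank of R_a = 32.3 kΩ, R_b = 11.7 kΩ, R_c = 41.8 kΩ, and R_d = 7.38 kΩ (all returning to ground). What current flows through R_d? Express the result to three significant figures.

Combine the parallel branches: R_p = (1/32.3 + 1/11.7 + 1/41.8 + 1/7.38)⁻¹ = 3.625 kΩ.
Node voltage V_A = V_CC · R_p/(R_s + R_p) = 6.70 × 0.1749 = 1.172 mV.
Branch current I = V_A/R_d = 1.172/7.38 = 0.1588 µA.

I ≈ 0.159 µA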